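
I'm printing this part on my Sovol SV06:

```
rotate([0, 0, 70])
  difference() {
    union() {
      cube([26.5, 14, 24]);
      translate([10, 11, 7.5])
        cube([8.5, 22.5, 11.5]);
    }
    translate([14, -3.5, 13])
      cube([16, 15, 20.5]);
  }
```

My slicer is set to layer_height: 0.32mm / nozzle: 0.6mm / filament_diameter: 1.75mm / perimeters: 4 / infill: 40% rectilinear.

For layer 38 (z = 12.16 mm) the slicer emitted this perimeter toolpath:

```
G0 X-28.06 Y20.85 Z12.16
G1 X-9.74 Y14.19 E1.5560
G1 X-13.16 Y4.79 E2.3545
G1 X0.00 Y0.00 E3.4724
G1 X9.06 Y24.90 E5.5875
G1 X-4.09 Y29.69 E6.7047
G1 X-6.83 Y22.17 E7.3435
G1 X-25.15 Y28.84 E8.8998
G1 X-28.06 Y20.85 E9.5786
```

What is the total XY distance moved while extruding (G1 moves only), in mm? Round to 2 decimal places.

Sum the Euclidean lengths of each G1 segment: total = 120.00 mm.

120.00 mm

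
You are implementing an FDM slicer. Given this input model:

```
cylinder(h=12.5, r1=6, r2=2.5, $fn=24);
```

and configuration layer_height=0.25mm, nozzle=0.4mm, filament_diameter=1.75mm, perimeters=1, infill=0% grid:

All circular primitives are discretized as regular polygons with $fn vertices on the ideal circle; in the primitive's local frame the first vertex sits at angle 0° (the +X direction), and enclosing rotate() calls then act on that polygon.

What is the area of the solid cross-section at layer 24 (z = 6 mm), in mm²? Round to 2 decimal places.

57.96 mm²

At z = 6 mm: the cone: at t=0.480 of its height the radius interpolates to r₁+(r₂−r₁)t = 4.320, giving a regular 24-gon of that circumradius (area = (24/2)·4.320²·sin(360°/24) = 57.96 mm²). Overall, the cross-section is a single solid region. Net area = 57.96 mm².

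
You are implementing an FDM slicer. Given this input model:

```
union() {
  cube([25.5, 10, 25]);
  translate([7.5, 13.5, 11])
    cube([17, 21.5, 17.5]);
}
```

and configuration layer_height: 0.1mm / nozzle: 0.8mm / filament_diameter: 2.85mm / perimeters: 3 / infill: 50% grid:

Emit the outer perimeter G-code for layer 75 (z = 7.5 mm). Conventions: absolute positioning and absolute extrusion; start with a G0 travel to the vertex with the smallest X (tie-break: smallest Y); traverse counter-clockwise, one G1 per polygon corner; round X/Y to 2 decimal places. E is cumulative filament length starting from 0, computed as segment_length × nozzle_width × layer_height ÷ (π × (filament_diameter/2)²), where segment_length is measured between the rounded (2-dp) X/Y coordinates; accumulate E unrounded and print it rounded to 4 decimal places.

G0 X0.00 Y0.00 Z7.50
G1 X25.50 Y0.00 E0.3198
G1 X25.50 Y10.00 E0.4452
G1 X0.00 Y10.00 E0.7650
G1 X0.00 Y0.00 E0.8904

At z = 7.5 mm: the cube (footprint 25.5×10) is included at this height; the cube at (7.5, 13.5) is not intersected at this z (z outside [11, 28.5]); Merging all regions: only the 25.5×10 cube is present, so the union is just that shape — 1 connected region. The outline is a single polygon with 4 vertices. Extrusion per mm of travel: 0.8 × 0.1 / (π × 1.425²) = 0.012540. Accumulating E over each segment gives final E = 0.8904.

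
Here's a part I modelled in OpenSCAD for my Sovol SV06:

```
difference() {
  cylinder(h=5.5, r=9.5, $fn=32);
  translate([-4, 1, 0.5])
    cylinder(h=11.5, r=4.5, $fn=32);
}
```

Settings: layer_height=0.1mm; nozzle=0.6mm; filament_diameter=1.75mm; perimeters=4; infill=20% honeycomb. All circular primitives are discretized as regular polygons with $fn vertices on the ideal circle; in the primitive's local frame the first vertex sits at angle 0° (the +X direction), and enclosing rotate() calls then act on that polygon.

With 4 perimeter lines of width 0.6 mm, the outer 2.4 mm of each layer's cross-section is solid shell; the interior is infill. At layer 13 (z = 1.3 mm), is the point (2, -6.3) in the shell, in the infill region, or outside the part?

infill

At z = 1.3 mm: the r=9.5 cylinder contributes a regular 32-gon of circumradius 9.5; the cylinder at (-4, 1): section is a regular 32-gon, circumradius r=4.5; Taking the first minus the rest: starting from the r=9.5 cylinder, the r=4.5 cylinder at (-4, 1) lies wholly inside it (removes its full 63.21 mm² and its 28.23 mm outline becomes a hole wall) — 1 connected region with 1 hole. Overall, the cross-section is one region with 1 hole. The nearest boundary edge runs (3.64, -8.78)→(1.85, -9.32); distance from the point to it = 2.84 mm. The point is inside the cross-section and 2.84 mm from the nearest boundary — more than the 2.4 mm shell width (4 × 0.6), so it's in the infill interior.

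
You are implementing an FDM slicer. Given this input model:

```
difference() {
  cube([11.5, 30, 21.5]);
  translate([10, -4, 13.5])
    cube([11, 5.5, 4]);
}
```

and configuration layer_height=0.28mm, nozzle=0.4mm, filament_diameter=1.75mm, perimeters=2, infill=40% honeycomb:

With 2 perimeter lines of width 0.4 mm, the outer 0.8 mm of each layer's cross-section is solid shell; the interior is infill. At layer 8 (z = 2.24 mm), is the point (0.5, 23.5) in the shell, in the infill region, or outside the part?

At z = 2.24 mm: the cube is present — its section is the full 11.5×30 rectangle; the cube at (10, -4) is absent (z outside [13.5, 17.5]); After the difference (first − rest): none of the subtracted shapes is present at this height, so the 11.5×30 cube is unchanged — 1 connected region. Overall, the cross-section is a single solid region. The nearest boundary edge runs (0.00, 30.00)→(0.00, 0.00); distance from the point to it = 0.50 mm. The point is inside the cross-section, 0.50 mm from the nearest boundary — within the 0.8 mm shell band (2 × 0.4).

shell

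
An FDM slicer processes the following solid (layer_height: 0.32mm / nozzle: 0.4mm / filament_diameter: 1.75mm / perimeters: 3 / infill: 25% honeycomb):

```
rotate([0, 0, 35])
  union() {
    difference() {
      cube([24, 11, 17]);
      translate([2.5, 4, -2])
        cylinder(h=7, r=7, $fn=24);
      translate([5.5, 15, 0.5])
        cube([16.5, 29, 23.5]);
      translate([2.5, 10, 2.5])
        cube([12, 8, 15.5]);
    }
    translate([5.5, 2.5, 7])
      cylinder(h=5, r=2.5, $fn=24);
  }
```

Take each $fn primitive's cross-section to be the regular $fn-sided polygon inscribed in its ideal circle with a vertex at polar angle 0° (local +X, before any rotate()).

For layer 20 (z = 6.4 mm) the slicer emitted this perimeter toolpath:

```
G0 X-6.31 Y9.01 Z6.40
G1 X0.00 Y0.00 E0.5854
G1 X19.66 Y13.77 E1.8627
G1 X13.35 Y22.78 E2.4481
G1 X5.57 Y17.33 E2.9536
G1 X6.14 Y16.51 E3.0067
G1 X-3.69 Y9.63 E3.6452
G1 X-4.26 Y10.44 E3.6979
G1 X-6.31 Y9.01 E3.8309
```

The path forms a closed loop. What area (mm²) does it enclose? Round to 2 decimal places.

252.05 mm²

Apply the shoelace formula to the sequence of (X, Y) vertices; enclosed area = 252.05 mm².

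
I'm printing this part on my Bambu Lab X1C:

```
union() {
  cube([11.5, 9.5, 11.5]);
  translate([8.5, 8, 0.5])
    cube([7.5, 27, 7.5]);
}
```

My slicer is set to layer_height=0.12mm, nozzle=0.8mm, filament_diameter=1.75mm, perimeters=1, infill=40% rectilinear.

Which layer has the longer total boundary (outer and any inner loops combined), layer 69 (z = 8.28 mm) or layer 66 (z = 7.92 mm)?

Layer 69 (z = 8.28): the cube (footprint 11.5×9.5) is included at this height (perimeter 42.00 mm); the cube at (8.5, 8) is absent (z outside [0.5, 8]); Combining (union): only the 11.5×9.5 cube is present, so the union is just that shape — boundary = 42.00 mm. So its perimeter = 42.00 mm. Layer 66 (z = 7.92): the cube (footprint 11.5×9.5) is included at this height (perimeter 42.00 mm); the cube at (8.5, 8) (footprint 7.5×27) is included at this height (perimeter 69.00 mm); Merging all regions: the regions partially overlap (shared area 4.50 mm²), so the edge portions inside another operand are dropped and the merged outline is re-measured after clipping — boundary = 102.00 mm. So its perimeter = 102.00 mm. Layer 66 is larger (102.00 vs 42.00 mm).

layer 66 (z = 7.92 mm)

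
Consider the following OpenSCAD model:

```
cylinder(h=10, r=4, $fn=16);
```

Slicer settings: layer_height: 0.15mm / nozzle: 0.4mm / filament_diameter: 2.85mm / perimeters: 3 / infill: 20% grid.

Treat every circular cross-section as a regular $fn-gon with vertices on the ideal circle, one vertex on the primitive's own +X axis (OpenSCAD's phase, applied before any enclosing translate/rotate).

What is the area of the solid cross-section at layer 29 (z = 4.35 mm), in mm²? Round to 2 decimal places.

At z = 4.35 mm: the r=4 cylinder gives a regular 16-gon of circumradius 4 (constant along its height) (area = (16/2)·4.000²·sin(360°/16) = 48.98 mm²). Overall, the cross-section is a single solid region. Net area = 48.98 mm².

48.98 mm²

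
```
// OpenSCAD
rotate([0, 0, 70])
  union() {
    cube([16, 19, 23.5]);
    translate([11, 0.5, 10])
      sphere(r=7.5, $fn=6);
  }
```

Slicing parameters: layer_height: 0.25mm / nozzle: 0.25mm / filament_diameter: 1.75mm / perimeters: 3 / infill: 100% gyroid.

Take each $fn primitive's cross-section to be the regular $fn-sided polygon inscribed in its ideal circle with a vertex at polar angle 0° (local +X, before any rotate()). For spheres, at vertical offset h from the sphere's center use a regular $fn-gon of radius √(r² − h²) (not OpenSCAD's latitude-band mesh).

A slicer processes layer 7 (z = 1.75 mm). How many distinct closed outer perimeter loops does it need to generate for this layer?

At z = 1.75 mm: the 16×19 cube contributes its full rectangle; the sphere at (11, 0.5) is absent (|z−center|=8.250 > r=7.5); Merging all regions: only the 16×19 cube is present, so the union is just that shape — 1 connected region; (whole slice rotated 70° about Z — lengths, areas and connectivity unchanged). The result has 1 disconnected region.

1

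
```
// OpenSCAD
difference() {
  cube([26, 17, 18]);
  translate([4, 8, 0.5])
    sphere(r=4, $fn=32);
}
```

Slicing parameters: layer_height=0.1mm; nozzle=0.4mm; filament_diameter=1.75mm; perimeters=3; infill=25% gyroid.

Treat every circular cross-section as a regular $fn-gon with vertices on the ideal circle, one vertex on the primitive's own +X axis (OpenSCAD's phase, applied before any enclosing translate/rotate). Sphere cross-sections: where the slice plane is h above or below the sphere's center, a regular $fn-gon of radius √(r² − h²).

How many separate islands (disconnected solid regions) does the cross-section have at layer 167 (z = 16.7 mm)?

1

At z = 16.7 mm: the 26×17 cube contributes its full rectangle; the sphere at (4, 8) does not reach this height (|z−center|=16.200 > r=4); Subtracting the remaining from the first: none of the subtracted shapes is present at this height, so the 26×17 cube is unchanged — 1 connected region. Overall, the cross-section is a single solid region. Island count = 1.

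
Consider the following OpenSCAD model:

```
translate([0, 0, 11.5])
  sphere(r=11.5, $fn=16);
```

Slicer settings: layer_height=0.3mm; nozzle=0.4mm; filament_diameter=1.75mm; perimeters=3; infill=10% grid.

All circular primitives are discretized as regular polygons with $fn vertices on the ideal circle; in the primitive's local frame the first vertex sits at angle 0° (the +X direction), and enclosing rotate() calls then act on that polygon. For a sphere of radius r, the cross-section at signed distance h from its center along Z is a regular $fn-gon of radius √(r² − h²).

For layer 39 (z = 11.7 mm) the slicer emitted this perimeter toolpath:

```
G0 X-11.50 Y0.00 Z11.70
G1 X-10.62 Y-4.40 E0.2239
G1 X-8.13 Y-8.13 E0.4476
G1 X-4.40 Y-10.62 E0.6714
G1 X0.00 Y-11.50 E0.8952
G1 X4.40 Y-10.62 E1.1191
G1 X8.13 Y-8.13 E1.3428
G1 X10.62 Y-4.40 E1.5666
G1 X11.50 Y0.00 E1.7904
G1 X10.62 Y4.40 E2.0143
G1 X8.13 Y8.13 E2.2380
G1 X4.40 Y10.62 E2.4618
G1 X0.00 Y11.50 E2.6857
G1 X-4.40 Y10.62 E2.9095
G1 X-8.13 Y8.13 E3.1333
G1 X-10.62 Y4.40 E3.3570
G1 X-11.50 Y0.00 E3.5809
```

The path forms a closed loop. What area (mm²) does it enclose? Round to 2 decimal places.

404.67 mm²

Apply the shoelace formula to the sequence of (X, Y) vertices; enclosed area = 404.67 mm².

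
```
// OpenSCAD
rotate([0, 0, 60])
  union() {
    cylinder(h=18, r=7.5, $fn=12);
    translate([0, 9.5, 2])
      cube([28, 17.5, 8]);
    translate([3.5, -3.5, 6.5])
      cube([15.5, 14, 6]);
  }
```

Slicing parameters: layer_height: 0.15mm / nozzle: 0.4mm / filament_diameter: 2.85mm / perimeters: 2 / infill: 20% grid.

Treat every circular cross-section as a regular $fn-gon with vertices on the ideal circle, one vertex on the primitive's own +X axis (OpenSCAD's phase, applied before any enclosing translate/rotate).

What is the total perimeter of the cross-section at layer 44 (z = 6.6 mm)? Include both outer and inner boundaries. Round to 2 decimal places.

At z = 6.6 mm: the r=7.5 cylinder contributes a regular 12-gon of circumradius 7.5 (perimeter = 2·12·7.500·sin(180°/12) = 46.59 mm); the 28×17.5 cube at (0, 9.5) contributes its full rectangle (perimeter 91.00 mm); the cube at (3.5, -3.5) (footprint 15.5×14) is included at this height (perimeter 59.00 mm); Merging all regions: the regions partially overlap (shared area 45.44 mm²), so the edge portions inside another operand are dropped and the merged outline is re-measured after clipping — boundary = 138.82 mm; (rotated 60° about Z; rotation is an isometry so areas/perimeters/island counts are preserved). Overall, the cross-section is a single solid region. Total boundary length (outer) = 138.82 mm.

138.82 mm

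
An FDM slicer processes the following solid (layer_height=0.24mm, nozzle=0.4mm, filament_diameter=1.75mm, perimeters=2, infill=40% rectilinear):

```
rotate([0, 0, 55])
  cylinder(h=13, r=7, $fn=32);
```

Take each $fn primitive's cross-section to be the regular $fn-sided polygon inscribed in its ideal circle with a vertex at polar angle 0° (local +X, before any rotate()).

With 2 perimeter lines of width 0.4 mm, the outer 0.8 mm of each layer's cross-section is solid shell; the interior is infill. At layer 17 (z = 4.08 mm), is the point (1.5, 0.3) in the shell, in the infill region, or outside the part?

At z = 4.08 mm: the r=7 cylinder gives a regular 32-gon of circumradius 7 (constant along its height); (whole slice rotated 55° about Z — lengths, areas and connectivity unchanged). Overall, the cross-section is a single solid region. Undo the 55° rotation: the query point maps to (1.106, -1.057) in the un-rotated model frame. The nearest boundary edge runs (4.95, -4.95)→(5.82, -3.89); distance from the point to it = 5.44 mm. The point is inside the cross-section and 5.44 mm from the nearest boundary — more than the 0.8 mm shell width (2 × 0.4), so it's in the infill interior.

infill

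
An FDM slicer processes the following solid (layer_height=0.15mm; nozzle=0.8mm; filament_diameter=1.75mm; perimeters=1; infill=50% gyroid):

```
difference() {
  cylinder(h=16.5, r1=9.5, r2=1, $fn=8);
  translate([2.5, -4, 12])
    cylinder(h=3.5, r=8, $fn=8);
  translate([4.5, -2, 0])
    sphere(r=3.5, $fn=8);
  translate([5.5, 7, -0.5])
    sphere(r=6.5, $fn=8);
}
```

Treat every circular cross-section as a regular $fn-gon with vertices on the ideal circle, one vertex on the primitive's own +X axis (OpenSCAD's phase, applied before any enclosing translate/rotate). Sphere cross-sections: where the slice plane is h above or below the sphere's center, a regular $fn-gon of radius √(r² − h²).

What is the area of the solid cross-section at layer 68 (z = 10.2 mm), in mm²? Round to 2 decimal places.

At z = 10.2 mm: the cone contributes a regular 8-gon of circumradius 4.245 (interpolated between r1=9.5 and r2=1 at t=0.618) (area = (8/2)·4.245²·sin(360°/8) = 50.98 mm²); the cylinder at (2.5, -4) is not intersected at this z (z outside [12, 15.5]); the sphere at (4.5, -2) is absent (|z−center|=10.200 > r=3.5); the sphere at (5.5, 7) is absent (|z−center|=10.700 > r=6.5); Subtracting the remaining from the first: none of the subtracted shapes is present at this height, so the cone is unchanged — area = 50.98 mm². Overall, the cross-section is a single solid region. Net area = 50.98 mm².

50.98 mm²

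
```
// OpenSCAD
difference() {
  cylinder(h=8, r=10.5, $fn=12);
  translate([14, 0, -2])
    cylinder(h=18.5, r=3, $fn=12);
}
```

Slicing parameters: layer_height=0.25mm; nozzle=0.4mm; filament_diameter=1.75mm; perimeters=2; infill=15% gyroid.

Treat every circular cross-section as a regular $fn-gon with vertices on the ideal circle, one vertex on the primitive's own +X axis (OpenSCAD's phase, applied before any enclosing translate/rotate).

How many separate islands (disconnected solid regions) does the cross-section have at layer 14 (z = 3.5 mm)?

1

At z = 3.5 mm: the cylinder: section is a regular 12-gon, circumradius r=10.5; the cylinder at (14, 0): section is a regular 12-gon, circumradius r=3; After the difference (first − rest): starting from the r=10.5 cylinder, the r=3 cylinder at (14, 0) misses the remaining region (no effect) — 1 connected region. Overall, the cross-section is a single solid region. Island count = 1.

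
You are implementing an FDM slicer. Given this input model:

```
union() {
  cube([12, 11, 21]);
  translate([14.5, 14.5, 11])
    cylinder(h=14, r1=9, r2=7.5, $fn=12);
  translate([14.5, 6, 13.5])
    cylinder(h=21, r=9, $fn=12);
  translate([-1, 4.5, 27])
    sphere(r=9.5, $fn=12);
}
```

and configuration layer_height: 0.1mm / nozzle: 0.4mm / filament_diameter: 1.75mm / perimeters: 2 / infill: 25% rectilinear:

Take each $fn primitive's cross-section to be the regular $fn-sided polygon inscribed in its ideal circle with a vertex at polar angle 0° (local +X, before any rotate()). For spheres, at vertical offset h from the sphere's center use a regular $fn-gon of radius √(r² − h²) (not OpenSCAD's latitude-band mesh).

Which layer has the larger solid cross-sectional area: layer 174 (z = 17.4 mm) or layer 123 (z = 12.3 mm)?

Layer 174 (z = 17.4): the cube is present — its section is the full 12×11 rectangle (area 132.00 mm²); the cone at (14.5, 14.5) (r1=9→r2=7.5) has section circumradius 8.314 here — a regular 12-gon (area = (12/2)·8.314²·sin(360°/12) = 207.38 mm²); the r=9 cylinder at (14.5, 6) gives a regular 12-gon of circumradius 9 (constant along its height) (area = (12/2)·9.000²·sin(360°/12) = 243.00 mm²); the sphere at (-1, 4.5) does not reach this height (|z−center|=9.600 > r=9.5); Combining (union): the regions partially overlap — summed areas 582.38 mm² minus the doubly-counted overlap 149.56 mm² gives 432.82 mm² — area = 432.82 mm². So its area = 432.82 mm². Layer 123 (z = 12.3): the cube is present — its section is the full 12×11 rectangle (area 132.00 mm²); the cone at (14.5, 14.5) contributes a regular 12-gon of circumradius 8.861 (interpolated between r1=9 and r2=7.5 at t=0.093) (area = (12/2)·8.861²·sin(360°/12) = 235.54 mm²); the cylinder at (14.5, 6) is not intersected at this z (z outside [13.5, 34.5]); the sphere at (-1, 4.5) is not intersected at this z (|z−center|=14.700 > r=9.5); Merging all regions: the regions partially overlap — summed areas 367.54 mm² minus the doubly-counted overlap 16.95 mm² gives 350.59 mm² — area = 350.59 mm². So its area = 350.59 mm². Layer 174 is larger (432.82 vs 350.59 mm²).

layer 174 (z = 17.4 mm)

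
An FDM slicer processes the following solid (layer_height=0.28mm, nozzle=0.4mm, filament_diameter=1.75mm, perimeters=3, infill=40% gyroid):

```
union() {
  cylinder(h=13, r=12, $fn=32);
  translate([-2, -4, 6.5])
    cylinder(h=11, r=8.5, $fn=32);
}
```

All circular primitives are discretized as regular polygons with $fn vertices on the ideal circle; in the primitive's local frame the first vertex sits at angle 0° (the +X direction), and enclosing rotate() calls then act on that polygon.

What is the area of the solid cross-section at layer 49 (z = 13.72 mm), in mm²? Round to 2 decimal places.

225.52 mm²

At z = 13.72 mm: the cylinder is absent (z outside [0, 13]); the r=8.5 cylinder at (-2, -4) gives a regular 32-gon of circumradius 8.5 (constant along its height) (area = (32/2)·8.500²·sin(360°/32) = 225.52 mm²); Taking the union: only the r=8.5 cylinder at (-2, -4) is present, so the union is just that shape — area = 225.52 mm². Overall, the cross-section is a single solid region. Net area = 225.52 mm².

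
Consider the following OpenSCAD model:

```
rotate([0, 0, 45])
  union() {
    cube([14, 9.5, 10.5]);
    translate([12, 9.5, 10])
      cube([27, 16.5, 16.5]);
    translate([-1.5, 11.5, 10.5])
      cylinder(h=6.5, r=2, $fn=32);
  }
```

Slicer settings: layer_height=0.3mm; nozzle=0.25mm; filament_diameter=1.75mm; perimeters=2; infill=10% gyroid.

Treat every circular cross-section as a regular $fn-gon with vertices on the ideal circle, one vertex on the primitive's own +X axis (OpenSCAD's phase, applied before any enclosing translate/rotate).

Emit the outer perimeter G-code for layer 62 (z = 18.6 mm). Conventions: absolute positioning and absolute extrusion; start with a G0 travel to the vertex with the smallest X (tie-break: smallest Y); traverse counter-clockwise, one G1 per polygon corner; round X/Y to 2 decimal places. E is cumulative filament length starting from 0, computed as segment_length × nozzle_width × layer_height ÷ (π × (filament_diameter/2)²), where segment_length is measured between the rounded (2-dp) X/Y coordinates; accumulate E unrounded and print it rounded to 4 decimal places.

At z = 18.6 mm: the cube is not intersected at this z (z outside [0, 10.5]); the 27×16.5 cube at (12, 9.5) contributes its full rectangle; the cylinder at (-1.5, 11.5) is absent (z outside [10.5, 17]); Combining (union): only the 27×16.5 cube at (12, 9.5) is present, so the union is just that shape — 1 connected region; (rotated 45° about Z; rotation is an isometry so areas/perimeters/island counts are preserved). The outline is a single polygon with 4 vertices. Extrusion per mm of travel: 0.25 × 0.3 / (π × 0.875²) = 0.031181. Accumulating E over each segment gives final E = 2.7129.

G0 X-9.90 Y26.87 Z18.60
G1 X1.77 Y15.20 E0.5146
G1 X20.86 Y34.29 E1.3564
G1 X9.19 Y45.96 E1.8710
G1 X-9.90 Y26.87 E2.7129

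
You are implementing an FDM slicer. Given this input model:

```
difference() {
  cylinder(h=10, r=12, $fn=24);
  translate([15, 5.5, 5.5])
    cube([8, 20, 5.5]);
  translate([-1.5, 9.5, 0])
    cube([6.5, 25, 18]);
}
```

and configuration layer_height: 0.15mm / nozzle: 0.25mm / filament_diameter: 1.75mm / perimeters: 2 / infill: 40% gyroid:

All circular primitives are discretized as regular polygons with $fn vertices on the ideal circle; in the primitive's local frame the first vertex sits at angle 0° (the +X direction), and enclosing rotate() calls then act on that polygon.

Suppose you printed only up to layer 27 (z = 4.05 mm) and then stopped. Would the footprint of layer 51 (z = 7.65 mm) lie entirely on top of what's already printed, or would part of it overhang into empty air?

Compare the two slices. At z = 4.05: the r=12 cylinder gives a regular 24-gon of circumradius 12 (constant along its height) (area = (24/2)·12.000²·sin(360°/24) = 447.24 mm²); the cube at (15, 5.5) does not reach this height (z outside [5.5, 11]); the cube at (-1.5, 9.5) is present — its section is the full 6.5×25 rectangle (area 162.50 mm²); After the difference (first − rest): starting from the r=12 cylinder (447.24 mm²), the 6.5×25 cube at (-1.5, 9.5) partially overlaps it — only the 13.95 mm² overlap (of its 162.50 mm²) is removed, clipping the outline — area = 433.29 mm². At z = 7.65: the cylinder: section is a regular 24-gon, circumradius r=12 (area = (24/2)·12.000²·sin(360°/24) = 447.24 mm²); the 8×20 cube at (15, 5.5) contributes its full rectangle (area 160.00 mm²); the 6.5×25 cube at (-1.5, 9.5) contributes its full rectangle (area 162.50 mm²); After the difference (first − rest): starting from the r=12 cylinder (447.24 mm²), the 8×20 cube at (15, 5.5) misses the remaining region (no effect); the 6.5×25 cube at (-1.5, 9.5) partially overlaps it — only the 13.95 mm² overlap (of its 162.50 mm²) is removed, clipping the outline — area = 433.29 mm². Checking containment: the cross-section at z = 7.65 is a subset of the cross-section at z = 4.05.

entirely on top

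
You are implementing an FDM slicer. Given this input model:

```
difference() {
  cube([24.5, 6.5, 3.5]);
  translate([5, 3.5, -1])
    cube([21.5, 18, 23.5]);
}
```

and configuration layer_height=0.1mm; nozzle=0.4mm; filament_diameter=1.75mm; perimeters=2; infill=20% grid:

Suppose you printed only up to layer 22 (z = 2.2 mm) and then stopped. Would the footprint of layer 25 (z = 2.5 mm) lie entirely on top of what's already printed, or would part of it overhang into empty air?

Compare the two slices. At z = 2.2: the cube (footprint 24.5×6.5) is included at this height (area 159.25 mm²); the cube at (5, 3.5) (footprint 21.5×18) is included at this height (area 387.00 mm²); After the difference (first − rest): starting from the 24.5×6.5 cube (159.25 mm²), the 21.5×18 cube at (5, 3.5) partially overlaps it — only the 58.50 mm² overlap (of its 387.00 mm²) is removed, clipping the outline — area = 100.75 mm². At z = 2.5: the 24.5×6.5 cube contributes its full rectangle (area 159.25 mm²); the 21.5×18 cube at (5, 3.5) contributes its full rectangle (area 387.00 mm²); After the difference (first − rest): starting from the 24.5×6.5 cube (159.25 mm²), the 21.5×18 cube at (5, 3.5) partially overlaps it — only the 58.50 mm² overlap (of its 387.00 mm²) is removed, clipping the outline — area = 100.75 mm². Checking containment: the cross-section at z = 2.5 is a subset of the cross-section at z = 2.2.

entirely on top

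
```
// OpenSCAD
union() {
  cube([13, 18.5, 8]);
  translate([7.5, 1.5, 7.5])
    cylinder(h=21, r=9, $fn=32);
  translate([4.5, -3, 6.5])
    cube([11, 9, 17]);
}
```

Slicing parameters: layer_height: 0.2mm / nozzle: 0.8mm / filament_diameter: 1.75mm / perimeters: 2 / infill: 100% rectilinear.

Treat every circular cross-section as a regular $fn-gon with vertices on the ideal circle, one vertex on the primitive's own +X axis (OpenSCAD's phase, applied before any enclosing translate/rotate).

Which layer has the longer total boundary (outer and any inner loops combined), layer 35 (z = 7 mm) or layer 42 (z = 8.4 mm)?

layer 35 (z = 7 mm)

Layer 35 (z = 7): the 13×18.5 cube contributes its full rectangle (perimeter 63.00 mm); the cylinder at (7.5, 1.5) is not intersected at this z (z outside [7.5, 28.5]); the cube at (4.5, -3) is present — its section is the full 11×9 rectangle (perimeter 40.00 mm); Merging all regions: the regions partially overlap (shared area 51.00 mm²), so the edge portions inside another operand are dropped and the merged outline is re-measured after clipping — boundary = 74.00 mm. So its perimeter = 74.00 mm. Layer 42 (z = 8.4): the cube is absent (z outside [0, 8]); the cylinder at (7.5, 1.5): section is a regular 32-gon, circumradius r=9 (perimeter = 2·32·9.000·sin(180°/32) = 56.46 mm); the 11×9 cube at (4.5, -3) contributes its full rectangle (perimeter 40.00 mm); Combining (union): the regions partially overlap (shared area 98.88 mm²), so the edge portions inside another operand are dropped and the merged outline is re-measured after clipping — boundary = 56.83 mm. So its perimeter = 56.83 mm. Layer 35 is larger (74.00 vs 56.83 mm).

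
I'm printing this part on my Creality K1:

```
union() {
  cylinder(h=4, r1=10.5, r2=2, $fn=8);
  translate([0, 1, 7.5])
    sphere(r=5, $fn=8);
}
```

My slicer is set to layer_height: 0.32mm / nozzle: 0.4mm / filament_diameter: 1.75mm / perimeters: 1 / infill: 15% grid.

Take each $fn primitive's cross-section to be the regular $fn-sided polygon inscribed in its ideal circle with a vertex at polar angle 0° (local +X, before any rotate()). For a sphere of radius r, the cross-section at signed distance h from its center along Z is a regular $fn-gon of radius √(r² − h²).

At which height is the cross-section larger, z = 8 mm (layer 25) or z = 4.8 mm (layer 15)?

layer 25 (z = 8 mm)

Layer 25 (z = 8): the cone is absent (z outside [0, 4]); the r=5 sphere at (0, 1) contributes a regular 8-gon of circumradius √(5²−0.5²) = 4.975 (area = (8/2)·4.975²·sin(360°/8) = 70.00 mm²); Merging all regions: only the r=5 sphere at (0, 1) is present, so the union is just that shape — area = 70.00 mm². So its area = 70.00 mm². Layer 15 (z = 4.8): the cone does not reach this height (z outside [0, 4]); the r=5 sphere at (0, 1) slices to a regular 8-gon of circumradius 4.208 (√(r²−h²) with h=2.7 from center) (area = (8/2)·4.208²·sin(360°/8) = 50.09 mm²); Merging all regions: only the r=5 sphere at (0, 1) is present, so the union is just that shape — area = 50.09 mm². So its area = 50.09 mm². Layer 25 is larger (70.00 vs 50.09 mm²).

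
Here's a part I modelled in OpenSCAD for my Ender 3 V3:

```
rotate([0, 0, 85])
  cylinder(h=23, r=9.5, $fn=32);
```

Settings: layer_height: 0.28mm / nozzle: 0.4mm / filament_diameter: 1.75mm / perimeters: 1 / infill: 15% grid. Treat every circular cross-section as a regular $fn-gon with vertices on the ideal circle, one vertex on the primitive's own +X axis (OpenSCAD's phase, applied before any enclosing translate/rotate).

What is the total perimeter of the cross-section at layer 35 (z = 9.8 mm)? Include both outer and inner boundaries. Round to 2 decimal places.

At z = 9.8 mm: the cylinder: section is a regular 32-gon, circumradius r=9.5 (perimeter = 2·32·9.500·sin(180°/32) = 59.59 mm); (whole slice rotated 85° about Z — lengths, areas and connectivity unchanged). Overall, the cross-section is a single solid region. Total boundary length (outer) = 59.59 mm.

59.59 mm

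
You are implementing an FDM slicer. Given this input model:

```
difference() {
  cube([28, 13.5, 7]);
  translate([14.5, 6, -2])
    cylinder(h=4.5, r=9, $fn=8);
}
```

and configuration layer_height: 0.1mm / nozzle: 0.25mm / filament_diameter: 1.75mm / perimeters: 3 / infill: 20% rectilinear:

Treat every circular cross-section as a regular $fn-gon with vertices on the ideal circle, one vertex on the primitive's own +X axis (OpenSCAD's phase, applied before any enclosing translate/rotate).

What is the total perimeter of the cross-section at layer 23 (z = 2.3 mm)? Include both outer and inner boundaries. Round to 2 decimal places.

At z = 2.3 mm: the 28×13.5 cube contributes its full rectangle (perimeter 83.00 mm); the r=9 cylinder at (14.5, 6) gives a regular 8-gon of circumradius 9 (constant along its height) (perimeter = 2·8·9.000·sin(180°/8) = 55.11 mm); Subtracting the remaining from the first: starting from the 28×13.5 cube, the r=9 cylinder at (14.5, 6) partially overlaps it — only the 202.21 mm² overlap (of its 229.10 mm²) is removed, clipping the outline — boundary = 95.43 mm. Overall, the cross-section has 2 separate islands. Total boundary length (outer) = 95.43 mm.

95.43 mm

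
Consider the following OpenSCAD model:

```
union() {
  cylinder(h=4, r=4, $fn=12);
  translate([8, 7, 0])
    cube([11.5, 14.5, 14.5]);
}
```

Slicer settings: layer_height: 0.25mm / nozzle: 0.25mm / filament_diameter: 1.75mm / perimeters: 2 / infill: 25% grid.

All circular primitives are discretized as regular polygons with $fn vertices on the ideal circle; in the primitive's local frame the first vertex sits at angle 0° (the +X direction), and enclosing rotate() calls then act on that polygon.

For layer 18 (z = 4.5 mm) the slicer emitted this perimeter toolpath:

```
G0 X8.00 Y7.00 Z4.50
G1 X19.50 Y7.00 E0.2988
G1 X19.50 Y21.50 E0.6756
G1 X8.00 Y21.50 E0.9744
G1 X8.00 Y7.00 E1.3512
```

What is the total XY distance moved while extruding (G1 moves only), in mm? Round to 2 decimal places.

52.00 mm

Sum the Euclidean lengths of each G1 segment: total = 52.00 mm.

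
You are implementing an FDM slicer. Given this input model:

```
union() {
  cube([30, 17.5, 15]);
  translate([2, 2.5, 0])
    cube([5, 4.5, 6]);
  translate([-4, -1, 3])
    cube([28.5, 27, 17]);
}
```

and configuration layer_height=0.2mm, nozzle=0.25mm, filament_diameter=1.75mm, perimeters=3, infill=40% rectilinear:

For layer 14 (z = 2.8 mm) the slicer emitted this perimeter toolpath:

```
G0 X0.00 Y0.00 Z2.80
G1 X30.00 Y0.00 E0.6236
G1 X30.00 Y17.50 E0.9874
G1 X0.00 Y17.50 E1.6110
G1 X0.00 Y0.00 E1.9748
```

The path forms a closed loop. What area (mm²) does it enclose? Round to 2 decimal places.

525.00 mm²

Apply the shoelace formula to the sequence of (X, Y) vertices; enclosed area = 525.00 mm².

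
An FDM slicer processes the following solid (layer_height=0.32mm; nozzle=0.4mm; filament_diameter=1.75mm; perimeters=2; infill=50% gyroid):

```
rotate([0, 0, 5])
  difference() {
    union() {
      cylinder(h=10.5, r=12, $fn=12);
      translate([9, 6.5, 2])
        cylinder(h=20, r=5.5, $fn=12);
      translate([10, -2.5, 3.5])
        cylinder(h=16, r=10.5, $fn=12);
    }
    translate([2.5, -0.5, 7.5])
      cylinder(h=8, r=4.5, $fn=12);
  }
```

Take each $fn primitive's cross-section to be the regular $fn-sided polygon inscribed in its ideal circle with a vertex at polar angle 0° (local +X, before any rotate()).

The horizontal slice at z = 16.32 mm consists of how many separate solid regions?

At z = 16.32 mm: the cylinder does not reach this height (z outside [0, 10.5]); the cylinder at (9, 6.5): section is a regular 12-gon, circumradius r=5.5; the r=10.5 cylinder at (10, -2.5) gives a regular 12-gon of circumradius 10.5 (constant along its height); Taking the union: the regions partially overlap (shared area 53.06 mm²), so overlapping operands fuse into one piece — 1 connected region; the cylinder at (2.5, -0.5) does not reach this height (z outside [7.5, 15.5]); After the difference (first − rest): none of the subtracted shapes is present at this height, so that combined region is unchanged — 1 connected region; (whole slice rotated 5° about Z — lengths, areas and connectivity unchanged). The result has 1 disconnected region.

1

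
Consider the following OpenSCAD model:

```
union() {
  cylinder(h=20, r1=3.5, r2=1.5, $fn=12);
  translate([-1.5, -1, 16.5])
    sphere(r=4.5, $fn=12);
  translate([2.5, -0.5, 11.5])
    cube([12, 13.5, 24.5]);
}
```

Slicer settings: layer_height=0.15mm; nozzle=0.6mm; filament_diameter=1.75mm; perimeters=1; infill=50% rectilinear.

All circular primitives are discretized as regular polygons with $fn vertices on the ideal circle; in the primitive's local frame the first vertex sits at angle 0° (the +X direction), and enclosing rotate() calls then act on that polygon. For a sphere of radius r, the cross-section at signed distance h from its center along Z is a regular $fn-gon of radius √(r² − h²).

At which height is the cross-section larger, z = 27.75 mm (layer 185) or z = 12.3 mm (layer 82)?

Layer 185 (z = 27.75): the cone is absent (z outside [0, 20]); the sphere at (-1.5, -1) does not reach this height (|z−center|=11.250 > r=4.5); the cube at (2.5, -0.5) is present — its section is the full 12×13.5 rectangle (area 162.00 mm²); Merging all regions: only the 12×13.5 cube at (2.5, -0.5) is present, so the union is just that shape — area = 162.00 mm². So its area = 162.00 mm². Layer 82 (z = 12.3): the cone: at t=0.615 of its height the radius interpolates to r₁+(r₂−r₁)t = 2.270, giving a regular 12-gon of that circumradius (area = (12/2)·2.270²·sin(360°/12) = 15.46 mm²); the sphere at (-1.5, -1): section is a regular 12-gon, circumradius = √(r²−h²) = √(4.5²−4.2²) = 1.616 (area = (12/2)·1.616²·sin(360°/12) = 7.83 mm²); the cube at (2.5, -0.5) is present — its section is the full 12×13.5 rectangle (area 162.00 mm²); Combining (union): the regions partially overlap — summed areas 185.29 mm² minus the doubly-counted overlap 4.58 mm² gives 180.71 mm² — area = 180.71 mm². So its area = 180.71 mm². Layer 82 is larger (180.71 vs 162.00 mm²).

layer 82 (z = 12.3 mm)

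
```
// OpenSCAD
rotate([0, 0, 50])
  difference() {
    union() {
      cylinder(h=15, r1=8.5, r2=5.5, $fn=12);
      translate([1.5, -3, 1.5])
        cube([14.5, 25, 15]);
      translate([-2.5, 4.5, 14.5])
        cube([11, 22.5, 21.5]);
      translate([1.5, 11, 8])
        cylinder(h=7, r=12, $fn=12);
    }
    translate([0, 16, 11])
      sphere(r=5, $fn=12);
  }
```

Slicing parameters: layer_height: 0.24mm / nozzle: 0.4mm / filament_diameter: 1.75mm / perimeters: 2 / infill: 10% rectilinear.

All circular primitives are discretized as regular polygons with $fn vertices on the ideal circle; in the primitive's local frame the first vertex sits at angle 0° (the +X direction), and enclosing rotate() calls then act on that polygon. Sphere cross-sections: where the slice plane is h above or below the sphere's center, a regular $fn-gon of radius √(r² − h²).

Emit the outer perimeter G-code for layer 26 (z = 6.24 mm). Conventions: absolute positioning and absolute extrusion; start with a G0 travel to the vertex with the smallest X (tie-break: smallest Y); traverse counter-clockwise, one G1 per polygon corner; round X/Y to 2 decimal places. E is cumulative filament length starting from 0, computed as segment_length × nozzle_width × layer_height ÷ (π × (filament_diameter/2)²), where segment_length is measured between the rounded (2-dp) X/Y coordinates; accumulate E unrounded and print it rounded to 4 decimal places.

G0 X-15.89 Y15.29 Z6.24
G1 X-11.38 Y11.51 E0.2349
G1 X-11.27 Y11.46 E0.2397
G1 X-11.21 Y11.36 E0.2443
G1 X-4.28 Y5.55 E0.6053
G1 X-5.56 Y4.66 E0.6675
G1 X-7.14 Y1.26 E0.8171
G1 X-6.81 Y-2.48 E0.9670
G1 X-4.66 Y-5.56 E1.1169
G1 X-1.26 Y-7.14 E1.2665
G1 X2.48 Y-6.81 E1.4164
G1 X5.56 Y-4.66 E1.5663
G1 X7.14 Y-1.26 E1.7160
G1 X6.81 Y2.48 E1.8658
G1 X6.44 Y3.01 E1.8916
G1 X12.58 Y10.33 E2.2729
G1 X-6.57 Y26.40 E3.2707
G1 X-15.89 Y15.29 E3.8495

At z = 6.24 mm: the cone contributes a regular 12-gon of circumradius 7.252 (interpolated between r1=8.5 and r2=5.5 at t=0.416); the cube at (1.5, -3) (footprint 14.5×25) is included at this height; the cube at (-2.5, 4.5) is absent (z outside [14.5, 36]); the cylinder at (1.5, 11) is absent (z outside [8, 15]); Taking the union: the regions partially overlap (shared area 44.92 mm²), so overlapping operands fuse into one piece — 1 connected region; the sphere at (0, 16): section is a regular 12-gon, circumradius = √(r²−h²) = √(5²−4.76²) = 1.530; After the difference (first − rest): starting from the result so far, the r=5 sphere at (0, 16) partially overlaps it — only the 0.00 mm² overlap (of its 7.03 mm²) is removed, clipping the outline — 1 connected region; (rotated 50° about Z; rotation is an isometry so areas/perimeters/island counts are preserved). The outline is a single polygon with 17 vertices. Extrusion per mm of travel: 0.4 × 0.24 / (π × 0.875²) = 0.039912. Accumulating E over each segment gives final E = 3.8495.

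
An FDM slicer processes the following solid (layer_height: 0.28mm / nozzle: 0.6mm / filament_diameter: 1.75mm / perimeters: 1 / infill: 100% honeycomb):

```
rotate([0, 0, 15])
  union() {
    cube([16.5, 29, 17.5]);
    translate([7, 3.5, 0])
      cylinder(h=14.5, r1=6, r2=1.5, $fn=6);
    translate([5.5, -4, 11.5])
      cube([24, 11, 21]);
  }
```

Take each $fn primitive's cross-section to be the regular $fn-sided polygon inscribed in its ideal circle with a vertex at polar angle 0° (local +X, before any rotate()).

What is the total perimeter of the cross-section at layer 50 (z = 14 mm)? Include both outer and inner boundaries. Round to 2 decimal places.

125.00 mm

At z = 14 mm: the cube (footprint 16.5×29) is included at this height (perimeter 91.00 mm); the cone at (7, 3.5) (r1=6→r2=1.5) has section circumradius 1.655 here — a regular 6-gon (perimeter = 2·6·1.655·sin(180°/6) = 9.93 mm); the cube at (5.5, -4) is present — its section is the full 24×11 rectangle (perimeter 70.00 mm); Combining (union): the regions partially overlap (shared area 84.12 mm²), so the edge portions inside another operand are dropped and the merged outline is re-measured after clipping — boundary = 125.00 mm; (whole slice rotated 15° about Z — lengths, areas and connectivity unchanged). Overall, the cross-section is a single solid region. Total boundary length (outer) = 125.00 mm.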